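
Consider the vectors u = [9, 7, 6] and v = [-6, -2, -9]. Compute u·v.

-122

u · v = 9·(-6) + 7·(-2) + 6·(-9) = -54 - 14 - 54 = -122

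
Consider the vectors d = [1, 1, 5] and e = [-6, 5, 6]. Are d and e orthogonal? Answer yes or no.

no

d · e = 1·(-6) + 1·5 + 5·6 = -6 + 5 + 30 = 29
Nonzero, so the vectors are not orthogonal.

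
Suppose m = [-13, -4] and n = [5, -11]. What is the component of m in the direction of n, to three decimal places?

m · n = (-13)·5 + (-4)·(-11) = -65 + 44 = -21
|n| = √(25 + 121) = √146 ≈ 12.0830
comp_n m = -21 / √146 ≈ -1.738

-1.738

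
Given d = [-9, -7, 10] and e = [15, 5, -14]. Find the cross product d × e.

(48, 24, 60)

i: (-7)·(-14) - 10·5 = 98 - 50 = 48
j: 10·15 - (-9)·(-14) = 150 - 126 = 24
k: (-9)·5 - (-7)·15 = -45 - (-105) = 60
d × e = (48, 24, 60)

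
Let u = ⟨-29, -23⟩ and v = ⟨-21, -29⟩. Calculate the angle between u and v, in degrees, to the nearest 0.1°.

u · v = (-29)·(-21) + (-23)·(-29) = 609 + 667 = 1276
|u|² = 841 + 529 = 1370,  |u| = √1370 ≈ 37.013511
|v|² = 441 + 841 = 1282,  |v| = √1282 ≈ 35.805028
cos θ = 1276 / (37.013511 · 35.805028) ≈ 0.96282
θ = arccos(0.96282) ≈ 15.7°

15.7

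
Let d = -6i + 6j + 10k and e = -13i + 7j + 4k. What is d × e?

(-46, -106, 36)

i: 6·4 - 10·7 = 24 - 70 = -46
j: 10·(-13) - (-6)·4 = -130 - (-24) = -106
k: (-6)·7 - 6·(-13) = -42 - (-78) = 36
d × e = (-46, -106, 36)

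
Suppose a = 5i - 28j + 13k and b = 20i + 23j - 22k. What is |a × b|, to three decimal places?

i: (-28)·(-22) - 13·23 = 616 - 299 = 317
j: 13·20 - 5·(-22) = 260 - (-110) = 370
k: 5·23 - (-28)·20 = 115 - (-560) = 675
a × b = (317, 370, 675)
|a × b| = √(317² + 370² + 675²) = √693014 ≈ 832.4746

832.475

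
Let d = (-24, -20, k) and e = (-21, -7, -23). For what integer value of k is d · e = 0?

d · e = (-24)·(-21) + (-20)·(-7) + k·(-23) = 644 - 23k
Set equal to 0: -23k = -644, so k = 28.

28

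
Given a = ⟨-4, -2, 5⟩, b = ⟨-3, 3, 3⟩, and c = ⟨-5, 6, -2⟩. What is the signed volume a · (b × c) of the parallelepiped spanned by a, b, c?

123

b × c:
i: 3·(-2) - 3·6 = -6 - 18 = -24
j: 3·(-5) - (-3)·(-2) = -15 - 6 = -21
k: (-3)·6 - 3·(-5) = -18 - (-15) = -3
b × c = (-24, -21, -3)
a · (b × c) = (-4)·(-24) + (-2)·(-21) + 5·(-3) = 96 + 42 - 15 = 123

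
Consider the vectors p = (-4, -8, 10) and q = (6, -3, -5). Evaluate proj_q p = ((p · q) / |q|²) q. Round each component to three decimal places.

(-4.286, 2.143, 3.571)

p · q = (-4)·6 + (-8)·(-3) + 10·(-5) = -24 + 24 - 50 = -50
|q|² = 36 + 9 + 25 = 70
proj_q p = (-50/70) · (6, -3, -5) ≈ (-4.286, 2.143, 3.571)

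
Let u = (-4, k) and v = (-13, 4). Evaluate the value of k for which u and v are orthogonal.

u · v = (-4)·(-13) + k·4 = 52 + 4k
Set equal to 0: 4k = -52, so k = -13.

-13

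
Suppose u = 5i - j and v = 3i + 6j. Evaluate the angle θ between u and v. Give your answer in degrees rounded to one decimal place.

u · v = 5·3 + (-1)·6 = 15 - 6 = 9
|u|² = 25 + 1 = 26,  |u| = √26 ≈ 5.099020
|v|² = 9 + 36 = 45,  |v| = √45 ≈ 6.708204
cos θ = 9 / (5.099020 · 6.708204) ≈ 0.26312
θ = arccos(0.26312) ≈ 74.7°

74.7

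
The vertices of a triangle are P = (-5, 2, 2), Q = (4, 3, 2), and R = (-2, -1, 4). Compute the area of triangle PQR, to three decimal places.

17.521

PQ = (9, 1, 0),  PR = (3, -3, 2)
i: 1·2 - 0·(-3) = 2 - 0 = 2
j: 0·3 - 9·2 = 0 - 18 = -18
k: 9·(-3) - 1·3 = -27 - 3 = -30
PQ × PR = (2, -18, -30)
|PQ × PR| = √1228 ≈ 35.0428
area = ½ · 35.0428 ≈ 17.521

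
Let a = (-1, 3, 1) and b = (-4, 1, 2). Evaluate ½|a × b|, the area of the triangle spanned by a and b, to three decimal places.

i: 3·2 - 1·1 = 6 - 1 = 5
j: 1·(-4) - (-1)·2 = -4 - (-2) = -2
k: (-1)·1 - 3·(-4) = -1 - (-12) = 11
a × b = (5, -2, 11)
|a × b| = √(5² + (-2)² + 11²) = √150 ≈ 12.2474
area = ½ · 12.2474 ≈ 6.124

6.124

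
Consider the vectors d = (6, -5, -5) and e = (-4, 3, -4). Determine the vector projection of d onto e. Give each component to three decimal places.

(1.854, -1.390, 1.854)

d · e = 6·(-4) + (-5)·3 + (-5)·(-4) = -24 - 15 + 20 = -19
|e|² = 16 + 9 + 16 = 41
proj_e d = (-19/41) · (-4, 3, -4) ≈ (1.854, -1.390, 1.854)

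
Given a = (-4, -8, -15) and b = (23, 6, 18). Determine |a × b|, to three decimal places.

321.006

i: (-8)·18 - (-15)·6 = -144 - (-90) = -54
j: (-15)·23 - (-4)·18 = -345 - (-72) = -273
k: (-4)·6 - (-8)·23 = -24 - (-184) = 160
a × b = (-54, -273, 160)
|a × b| = √((-54)² + (-273)² + 160²) = √103045 ≈ 321.0062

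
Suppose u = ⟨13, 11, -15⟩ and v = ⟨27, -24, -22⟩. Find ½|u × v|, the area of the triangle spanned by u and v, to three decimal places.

432.275

i: 11·(-22) - (-15)·(-24) = -242 - 360 = -602
j: (-15)·27 - 13·(-22) = -405 - (-286) = -119
k: 13·(-24) - 11·27 = -312 - 297 = -609
u × v = (-602, -119, -609)
|u × v| = √((-602)² + (-119)² + (-609)²) = √747446 ≈ 864.5496
area = ½ · 864.5496 ≈ 432.275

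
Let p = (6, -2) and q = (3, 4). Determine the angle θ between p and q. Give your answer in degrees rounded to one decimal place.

71.6

p · q = 6·3 + (-2)·4 = 18 - 8 = 10
|p|² = 36 + 4 = 40,  |p| = √40 ≈ 6.324555
|q|² = 9 + 16 = 25,  |q| = √25 ≈ 5.000000
cos θ = 10 / (6.324555 · 5.000000) ≈ 0.31623
θ = arccos(0.31623) ≈ 71.6°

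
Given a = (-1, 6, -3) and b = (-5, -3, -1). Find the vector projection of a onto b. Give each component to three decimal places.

(1.429, 0.857, 0.286)

a · b = (-1)·(-5) + 6·(-3) + (-3)·(-1) = 5 - 18 + 3 = -10
|b|² = 25 + 9 + 1 = 35
proj_b a = (-10/35) · (-5, -3, -1) ≈ (1.429, 0.857, 0.286)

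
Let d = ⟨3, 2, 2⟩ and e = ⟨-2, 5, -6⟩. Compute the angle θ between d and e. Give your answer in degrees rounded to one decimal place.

d · e = 3·(-2) + 2·5 + 2·(-6) = -6 + 10 - 12 = -8
|d|² = 9 + 4 + 4 = 17,  |d| = √17 ≈ 4.123106
|e|² = 4 + 25 + 36 = 65,  |e| = √65 ≈ 8.062258
cos θ = -8 / (4.123106 · 8.062258) ≈ -0.24066
θ = arccos(-0.24066) ≈ 103.9°

103.9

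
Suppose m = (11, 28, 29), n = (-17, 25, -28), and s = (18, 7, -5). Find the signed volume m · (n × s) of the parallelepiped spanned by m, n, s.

n × s:
i: 25·(-5) - (-28)·7 = -125 - (-196) = 71
j: (-28)·18 - (-17)·(-5) = -504 - 85 = -589
k: (-17)·7 - 25·18 = -119 - 450 = -569
n × s = (71, -589, -569)
m · (n × s) = 11·71 + 28·(-589) + 29·(-569) = 781 - 16492 - 16501 = -32212

-32212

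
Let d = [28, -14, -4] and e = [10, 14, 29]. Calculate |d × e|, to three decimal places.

1063.686

i: (-14)·29 - (-4)·14 = -406 - (-56) = -350
j: (-4)·10 - 28·29 = -40 - 812 = -852
k: 28·14 - (-14)·10 = 392 - (-140) = 532
d × e = (-350, -852, 532)
|d × e| = √((-350)² + (-852)² + 532²) = √1131428 ≈ 1063.6860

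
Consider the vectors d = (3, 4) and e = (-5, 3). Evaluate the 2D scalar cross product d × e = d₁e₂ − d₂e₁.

3·3 - 4·(-5) = 9 - (-20) = 29

29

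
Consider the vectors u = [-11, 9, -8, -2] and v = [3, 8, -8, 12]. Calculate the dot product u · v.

u · v = (-11)·3 + 9·8 + (-8)·(-8) + (-2)·12 = -33 + 72 + 64 - 24 = 79

79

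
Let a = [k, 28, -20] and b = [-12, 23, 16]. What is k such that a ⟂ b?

a · b = k·(-12) + 28·23 + (-20)·16 = 324 - 12k
Set equal to 0: -12k = -324, so k = 27.

27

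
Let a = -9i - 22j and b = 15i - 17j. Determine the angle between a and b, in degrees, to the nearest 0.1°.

63.7

a · b = (-9)·15 + (-22)·(-17) = -135 + 374 = 239
|a|² = 81 + 484 = 565,  |a| = √565 ≈ 23.769729
|b|² = 225 + 289 = 514,  |b| = √514 ≈ 22.671568
cos θ = 239 / (23.769729 · 22.671568) ≈ 0.44350
θ = arccos(0.44350) ≈ 63.7°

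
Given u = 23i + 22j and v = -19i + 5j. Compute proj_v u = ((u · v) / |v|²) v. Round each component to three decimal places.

(16.096, -4.236)

u · v = 23·(-19) + 22·5 = -437 + 110 = -327
|v|² = 361 + 25 = 386
proj_v u = (-327/386) · (-19, 5) ≈ (16.096, -4.236)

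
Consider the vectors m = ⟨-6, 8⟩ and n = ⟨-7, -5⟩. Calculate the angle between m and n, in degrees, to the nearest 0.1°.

88.7

m · n = (-6)·(-7) + 8·(-5) = 42 - 40 = 2
|m|² = 36 + 64 = 100,  |m| = √100 ≈ 10.000000
|n|² = 49 + 25 = 74,  |n| = √74 ≈ 8.602325
cos θ = 2 / (10.000000 · 8.602325) ≈ 0.02325
θ = arccos(0.02325) ≈ 88.7°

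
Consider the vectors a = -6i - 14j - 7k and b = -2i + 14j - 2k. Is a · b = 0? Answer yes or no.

no

a · b = (-6)·(-2) + (-14)·14 + (-7)·(-2) = 12 - 196 + 14 = -170
Nonzero, so the vectors are not orthogonal.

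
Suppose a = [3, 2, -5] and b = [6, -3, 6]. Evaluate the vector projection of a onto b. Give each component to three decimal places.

a · b = 3·6 + 2·(-3) + (-5)·6 = 18 - 6 - 30 = -18
|b|² = 36 + 9 + 36 = 81
proj_b a = (-18/81) · (6, -3, 6) ≈ (-1.333, 0.667, -1.333)

(-1.333, 0.667, -1.333)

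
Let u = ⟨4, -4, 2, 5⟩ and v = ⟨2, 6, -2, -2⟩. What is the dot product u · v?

-30

u · v = 4·2 + (-4)·6 + 2·(-2) + 5·(-2) = 8 - 24 - 4 - 10 = -30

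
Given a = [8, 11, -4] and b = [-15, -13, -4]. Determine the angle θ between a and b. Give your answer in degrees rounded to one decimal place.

a · b = 8·(-15) + 11·(-13) + (-4)·(-4) = -120 - 143 + 16 = -247
|a|² = 64 + 121 + 16 = 201,  |a| = √201 ≈ 14.177447
|b|² = 225 + 169 + 16 = 410,  |b| = √410 ≈ 20.248457
cos θ = -247 / (14.177447 · 20.248457) ≈ -0.86041
θ = arccos(-0.86041) ≈ 149.4°

149.4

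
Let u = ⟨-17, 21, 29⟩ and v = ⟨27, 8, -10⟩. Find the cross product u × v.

i: 21·(-10) - 29·8 = -210 - 232 = -442
j: 29·27 - (-17)·(-10) = 783 - 170 = 613
k: (-17)·8 - 21·27 = -136 - 567 = -703
u × v = (-442, 613, -703)

(-442, 613, -703)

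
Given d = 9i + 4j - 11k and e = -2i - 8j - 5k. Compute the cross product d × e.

i: 4·(-5) - (-11)·(-8) = -20 - 88 = -108
j: (-11)·(-2) - 9·(-5) = 22 - (-45) = 67
k: 9·(-8) - 4·(-2) = -72 - (-8) = -64
d × e = (-108, 67, -64)

(-108, 67, -64)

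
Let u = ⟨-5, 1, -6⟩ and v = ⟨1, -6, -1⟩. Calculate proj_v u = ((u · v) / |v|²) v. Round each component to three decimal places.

u · v = (-5)·1 + 1·(-6) + (-6)·(-1) = -5 - 6 + 6 = -5
|v|² = 1 + 36 + 1 = 38
proj_v u = (-5/38) · (1, -6, -1) ≈ (-0.132, 0.789, 0.132)

(-0.132, 0.789, 0.132)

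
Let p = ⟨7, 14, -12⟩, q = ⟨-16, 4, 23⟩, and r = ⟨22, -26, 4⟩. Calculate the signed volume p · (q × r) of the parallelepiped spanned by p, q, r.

q × r:
i: 4·4 - 23·(-26) = 16 - (-598) = 614
j: 23·22 - (-16)·4 = 506 - (-64) = 570
k: (-16)·(-26) - 4·22 = 416 - 88 = 328
q × r = (614, 570, 328)
p · (q × r) = 7·614 + 14·570 + (-12)·328 = 4298 + 7980 - 3936 = 8342

8342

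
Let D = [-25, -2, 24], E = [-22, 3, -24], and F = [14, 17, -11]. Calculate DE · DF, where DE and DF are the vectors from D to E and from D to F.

1892

DE = E − D = (3, 5, -48)
DF = F − D = (39, 19, -35)
DE · DF = 3·39 + 5·19 + (-48)·(-35) = 117 + 95 + 1680 = 1892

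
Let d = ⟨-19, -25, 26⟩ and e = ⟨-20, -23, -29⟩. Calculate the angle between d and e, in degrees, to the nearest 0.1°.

83.3

d · e = (-19)·(-20) + (-25)·(-23) + 26·(-29) = 380 + 575 - 754 = 201
|d|² = 361 + 625 + 676 = 1662,  |d| = √1662 ≈ 40.767634
|e|² = 400 + 529 + 841 = 1770,  |e| = √1770 ≈ 42.071368
cos θ = 201 / (40.767634 · 42.071368) ≈ 0.11719
θ = arccos(0.11719) ≈ 83.3°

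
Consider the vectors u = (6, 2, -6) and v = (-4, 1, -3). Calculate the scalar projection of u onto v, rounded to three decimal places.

-0.784

u · v = 6·(-4) + 2·1 + (-6)·(-3) = -24 + 2 + 18 = -4
|v| = √(16 + 1 + 9) = √26 ≈ 5.0990
comp_v u = -4 / √26 ≈ -0.784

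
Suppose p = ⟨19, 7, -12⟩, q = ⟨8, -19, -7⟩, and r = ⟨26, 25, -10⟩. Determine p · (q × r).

q × r:
i: (-19)·(-10) - (-7)·25 = 190 - (-175) = 365
j: (-7)·26 - 8·(-10) = -182 - (-80) = -102
k: 8·25 - (-19)·26 = 200 - (-494) = 694
q × r = (365, -102, 694)
p · (q × r) = 19·365 + 7·(-102) + (-12)·694 = 6935 - 714 - 8328 = -2107

-2107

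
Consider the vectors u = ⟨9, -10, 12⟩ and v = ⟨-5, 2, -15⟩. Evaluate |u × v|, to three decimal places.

150.083

i: (-10)·(-15) - 12·2 = 150 - 24 = 126
j: 12·(-5) - 9·(-15) = -60 - (-135) = 75
k: 9·2 - (-10)·(-5) = 18 - 50 = -32
u × v = (126, 75, -32)
|u × v| = √(126² + 75² + (-32)²) = √22525 ≈ 150.0833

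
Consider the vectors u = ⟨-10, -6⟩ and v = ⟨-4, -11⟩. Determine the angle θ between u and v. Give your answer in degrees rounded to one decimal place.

39.1

u · v = (-10)·(-4) + (-6)·(-11) = 40 + 66 = 106
|u|² = 100 + 36 = 136,  |u| = √136 ≈ 11.661904
|v|² = 16 + 121 = 137,  |v| = √137 ≈ 11.704700
cos θ = 106 / (11.661904 · 11.704700) ≈ 0.77656
θ = arccos(0.77656) ≈ 39.1°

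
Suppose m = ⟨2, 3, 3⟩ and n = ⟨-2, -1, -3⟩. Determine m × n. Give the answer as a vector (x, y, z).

i: 3·(-3) - 3·(-1) = -9 - (-3) = -6
j: 3·(-2) - 2·(-3) = -6 - (-6) = 0
k: 2·(-1) - 3·(-2) = -2 - (-6) = 4
m × n = (-6, 0, 4)

(-6, 0, 4)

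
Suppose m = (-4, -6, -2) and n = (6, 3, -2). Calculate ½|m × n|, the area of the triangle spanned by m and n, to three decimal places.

18.028

i: (-6)·(-2) - (-2)·3 = 12 - (-6) = 18
j: (-2)·6 - (-4)·(-2) = -12 - 8 = -20
k: (-4)·3 - (-6)·6 = -12 - (-36) = 24
m × n = (18, -20, 24)
|m × n| = √(18² + (-20)² + 24²) = √1300 ≈ 36.0555
area = ½ · 36.0555 ≈ 18.028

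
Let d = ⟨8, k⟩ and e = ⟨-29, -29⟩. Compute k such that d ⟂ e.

-8

d · e = 8·(-29) + k·(-29) = -232 - 29k
Set equal to 0: -29k = 232, so k = -8.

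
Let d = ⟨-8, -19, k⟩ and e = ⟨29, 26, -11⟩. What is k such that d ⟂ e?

d · e = (-8)·29 + (-19)·26 + k·(-11) = -726 - 11k
Set equal to 0: -11k = 726, so k = -66.

-66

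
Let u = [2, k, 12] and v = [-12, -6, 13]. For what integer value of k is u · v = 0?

u · v = 2·(-12) + k·(-6) + 12·13 = 132 - 6k
Set equal to 0: -6k = -132, so k = 22.

22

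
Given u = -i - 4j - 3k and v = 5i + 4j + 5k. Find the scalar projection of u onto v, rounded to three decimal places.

u · v = (-1)·5 + (-4)·4 + (-3)·5 = -5 - 16 - 15 = -36
|v| = √(25 + 16 + 25) = √66 ≈ 8.1240
comp_v u = -36 / √66 ≈ -4.431

-4.431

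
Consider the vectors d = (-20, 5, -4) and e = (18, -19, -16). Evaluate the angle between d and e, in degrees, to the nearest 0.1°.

127.4

d · e = (-20)·18 + 5·(-19) + (-4)·(-16) = -360 - 95 + 64 = -391
|d|² = 400 + 25 + 16 = 441,  |d| = √441 ≈ 21.000000
|e|² = 324 + 361 + 256 = 941,  |e| = √941 ≈ 30.675723
cos θ = -391 / (21.000000 · 30.675723) ≈ -0.60696
θ = arccos(-0.60696) ≈ 127.4°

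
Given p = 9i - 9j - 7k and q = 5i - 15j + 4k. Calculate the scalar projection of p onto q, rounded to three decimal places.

9.320

p · q = 9·5 + (-9)·(-15) + (-7)·4 = 45 + 135 - 28 = 152
|q| = √(25 + 225 + 16) = √266 ≈ 16.3095
comp_q p = 152 / √266 ≈ 9.320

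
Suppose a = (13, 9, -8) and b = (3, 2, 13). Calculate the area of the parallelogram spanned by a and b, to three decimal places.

234.391

i: 9·13 - (-8)·2 = 117 - (-16) = 133
j: (-8)·3 - 13·13 = -24 - 169 = -193
k: 13·2 - 9·3 = 26 - 27 = -1
a × b = (133, -193, -1)
|a × b| = √(133² + (-193)² + (-1)²) = √54939 ≈ 234.3907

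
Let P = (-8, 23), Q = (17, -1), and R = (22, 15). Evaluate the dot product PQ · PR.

942

PQ = Q − P = (25, -24)
PR = R − P = (30, -8)
PQ · PR = 25·30 + (-24)·(-8) = 750 + 192 = 942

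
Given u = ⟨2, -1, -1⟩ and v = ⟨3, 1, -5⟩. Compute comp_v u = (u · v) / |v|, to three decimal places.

u · v = 2·3 + (-1)·1 + (-1)·(-5) = 6 - 1 + 5 = 10
|v| = √(9 + 1 + 25) = √35 ≈ 5.9161
comp_v u = 10 / √35 ≈ 1.690

1.690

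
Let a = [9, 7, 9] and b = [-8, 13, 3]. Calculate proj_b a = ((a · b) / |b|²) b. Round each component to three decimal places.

(-1.521, 2.471, 0.570)

a · b = 9·(-8) + 7·13 + 9·3 = -72 + 91 + 27 = 46
|b|² = 64 + 169 + 9 = 242
proj_b a = (46/242) · (-8, 13, 3) ≈ (-1.521, 2.471, 0.570)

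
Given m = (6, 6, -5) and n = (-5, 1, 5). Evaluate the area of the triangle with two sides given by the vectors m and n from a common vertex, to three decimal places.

i: 6·5 - (-5)·1 = 30 - (-5) = 35
j: (-5)·(-5) - 6·5 = 25 - 30 = -5
k: 6·1 - 6·(-5) = 6 - (-30) = 36
m × n = (35, -5, 36)
|m × n| = √(35² + (-5)² + 36²) = √2546 ≈ 50.4579
area = ½ · 50.4579 ≈ 25.229

25.229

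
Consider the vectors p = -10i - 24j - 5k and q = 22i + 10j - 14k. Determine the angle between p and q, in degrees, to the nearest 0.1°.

121.8

p · q = (-10)·22 + (-24)·10 + (-5)·(-14) = -220 - 240 + 70 = -390
|p|² = 100 + 576 + 25 = 701,  |p| = √701 ≈ 26.476405
|q|² = 484 + 100 + 196 = 780,  |q| = √780 ≈ 27.928480
cos θ = -390 / (26.476405 · 27.928480) ≈ -0.52742
θ = arccos(-0.52742) ≈ 121.8°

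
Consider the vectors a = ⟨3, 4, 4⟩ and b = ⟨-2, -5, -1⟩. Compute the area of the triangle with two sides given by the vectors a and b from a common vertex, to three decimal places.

i: 4·(-1) - 4·(-5) = -4 - (-20) = 16
j: 4·(-2) - 3·(-1) = -8 - (-3) = -5
k: 3·(-5) - 4·(-2) = -15 - (-8) = -7
a × b = (16, -5, -7)
|a × b| = √(16² + (-5)² + (-7)²) = √330 ≈ 18.1659
area = ½ · 18.1659 ≈ 9.083

9.083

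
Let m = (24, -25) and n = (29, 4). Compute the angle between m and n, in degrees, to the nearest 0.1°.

m · n = 24·29 + (-25)·4 = 696 - 100 = 596
|m|² = 576 + 625 = 1201,  |m| = √1201 ≈ 34.655447
|n|² = 841 + 16 = 857,  |n| = √857 ≈ 29.274562
cos θ = 596 / (34.655447 · 29.274562) ≈ 0.58747
θ = arccos(0.58747) ≈ 54.0°

54.0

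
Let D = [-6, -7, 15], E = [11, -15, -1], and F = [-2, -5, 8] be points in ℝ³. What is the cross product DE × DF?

(88, 55, 66)

DE = (17, -8, -16)
DF = (4, 2, -7)
i: (-8)·(-7) - (-16)·2 = 56 - (-32) = 88
j: (-16)·4 - 17·(-7) = -64 - (-119) = 55
k: 17·2 - (-8)·4 = 34 - (-32) = 66
DE × DF = (88, 55, 66)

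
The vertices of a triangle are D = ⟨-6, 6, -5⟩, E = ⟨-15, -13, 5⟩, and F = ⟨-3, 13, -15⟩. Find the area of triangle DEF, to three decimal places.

67.149

DE = (-9, -19, 10),  DF = (3, 7, -10)
i: (-19)·(-10) - 10·7 = 190 - 70 = 120
j: 10·3 - (-9)·(-10) = 30 - 90 = -60
k: (-9)·7 - (-19)·3 = -63 - (-57) = -6
DE × DF = (120, -60, -6)
|DE × DF| = √18036 ≈ 134.2982
area = ½ · 134.2982 ≈ 67.149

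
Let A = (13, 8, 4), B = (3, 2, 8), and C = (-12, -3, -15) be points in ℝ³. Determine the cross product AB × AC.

AB = (-10, -6, 4)
AC = (-25, -11, -19)
i: (-6)·(-19) - 4·(-11) = 114 - (-44) = 158
j: 4·(-25) - (-10)·(-19) = -100 - 190 = -290
k: (-10)·(-11) - (-6)·(-25) = 110 - 150 = -40
AB × AC = (158, -290, -40)

(158, -290, -40)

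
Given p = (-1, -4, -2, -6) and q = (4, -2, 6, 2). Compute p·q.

p · q = (-1)·4 + (-4)·(-2) + (-2)·6 + (-6)·2 = -4 + 8 - 12 - 12 = -20

-20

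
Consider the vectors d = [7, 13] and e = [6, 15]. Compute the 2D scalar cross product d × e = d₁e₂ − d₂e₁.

7·15 - 13·6 = 105 - 78 = 27

27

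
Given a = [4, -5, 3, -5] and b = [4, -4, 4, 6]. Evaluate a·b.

a · b = 4·4 + (-5)·(-4) + 3·4 + (-5)·6 = 16 + 20 + 12 - 30 = 18

18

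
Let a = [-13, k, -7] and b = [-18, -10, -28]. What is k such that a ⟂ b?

a · b = (-13)·(-18) + k·(-10) + (-7)·(-28) = 430 - 10k
Set equal to 0: -10k = -430, so k = 43.

43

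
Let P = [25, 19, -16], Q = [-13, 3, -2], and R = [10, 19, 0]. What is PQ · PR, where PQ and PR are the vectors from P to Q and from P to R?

794

PQ = Q − P = (-38, -16, 14)
PR = R − P = (-15, 0, 16)
PQ · PR = (-38)·(-15) + (-16)·0 + 14·16 = 570 + 0 + 224 = 794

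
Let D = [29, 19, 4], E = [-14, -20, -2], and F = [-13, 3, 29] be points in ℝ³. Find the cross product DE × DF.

(-1071, 1327, -950)

DE = (-43, -39, -6)
DF = (-42, -16, 25)
i: (-39)·25 - (-6)·(-16) = -975 - 96 = -1071
j: (-6)·(-42) - (-43)·25 = 252 - (-1075) = 1327
k: (-43)·(-16) - (-39)·(-42) = 688 - 1638 = -950
DE × DF = (-1071, 1327, -950)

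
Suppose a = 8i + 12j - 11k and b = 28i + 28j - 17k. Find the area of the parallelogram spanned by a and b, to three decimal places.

i: 12·(-17) - (-11)·28 = -204 - (-308) = 104
j: (-11)·28 - 8·(-17) = -308 - (-136) = -172
k: 8·28 - 12·28 = 224 - 336 = -112
a × b = (104, -172, -112)
|a × b| = √(104² + (-172)² + (-112)²) = √52944 ≈ 230.0956

230.096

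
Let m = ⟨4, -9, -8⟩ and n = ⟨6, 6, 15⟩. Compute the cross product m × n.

(-87, -108, 78)

i: (-9)·15 - (-8)·6 = -135 - (-48) = -87
j: (-8)·6 - 4·15 = -48 - 60 = -108
k: 4·6 - (-9)·6 = 24 - (-54) = 78
m × n = (-87, -108, 78)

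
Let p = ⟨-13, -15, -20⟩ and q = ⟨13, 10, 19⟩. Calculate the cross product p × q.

i: (-15)·19 - (-20)·10 = -285 - (-200) = -85
j: (-20)·13 - (-13)·19 = -260 - (-247) = -13
k: (-13)·10 - (-15)·13 = -130 - (-195) = 65
p × q = (-85, -13, 65)

(-85, -13, 65)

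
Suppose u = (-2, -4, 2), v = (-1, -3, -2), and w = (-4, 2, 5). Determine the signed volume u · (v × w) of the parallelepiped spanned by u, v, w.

v × w:
i: (-3)·5 - (-2)·2 = -15 - (-4) = -11
j: (-2)·(-4) - (-1)·5 = 8 - (-5) = 13
k: (-1)·2 - (-3)·(-4) = -2 - 12 = -14
v × w = (-11, 13, -14)
u · (v × w) = (-2)·(-11) + (-4)·13 + 2·(-14) = 22 - 52 - 28 = -58

-58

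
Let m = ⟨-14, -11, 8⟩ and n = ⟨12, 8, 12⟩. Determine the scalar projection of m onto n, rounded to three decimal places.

m · n = (-14)·12 + (-11)·8 + 8·12 = -168 - 88 + 96 = -160
|n| = √(144 + 64 + 144) = √352 ≈ 18.7617
comp_n m = -160 / √352 ≈ -8.528

-8.528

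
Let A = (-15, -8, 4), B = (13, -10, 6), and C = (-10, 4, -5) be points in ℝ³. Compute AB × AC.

(-6, 262, 346)

AB = (28, -2, 2)
AC = (5, 12, -9)
i: (-2)·(-9) - 2·12 = 18 - 24 = -6
j: 2·5 - 28·(-9) = 10 - (-252) = 262
k: 28·12 - (-2)·5 = 336 - (-10) = 346
AB × AC = (-6, 262, 346)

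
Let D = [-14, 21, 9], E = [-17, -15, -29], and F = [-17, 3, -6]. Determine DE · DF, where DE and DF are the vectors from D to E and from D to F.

DE = E − D = (-3, -36, -38)
DF = F − D = (-3, -18, -15)
DE · DF = (-3)·(-3) + (-36)·(-18) + (-38)·(-15) = 9 + 648 + 570 = 1227

1227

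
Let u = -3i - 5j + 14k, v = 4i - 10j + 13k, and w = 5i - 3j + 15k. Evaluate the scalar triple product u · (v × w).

840

v × w:
i: (-10)·15 - 13·(-3) = -150 - (-39) = -111
j: 13·5 - 4·15 = 65 - 60 = 5
k: 4·(-3) - (-10)·5 = -12 - (-50) = 38
v × w = (-111, 5, 38)
u · (v × w) = (-3)·(-111) + (-5)·5 + 14·38 = 333 - 25 + 532 = 840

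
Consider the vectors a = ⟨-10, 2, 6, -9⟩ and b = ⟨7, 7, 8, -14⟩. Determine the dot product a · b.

a · b = (-10)·7 + 2·7 + 6·8 + (-9)·(-14) = -70 + 14 + 48 + 126 = 118

118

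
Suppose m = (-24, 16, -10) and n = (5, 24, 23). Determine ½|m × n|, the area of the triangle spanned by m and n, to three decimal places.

i: 16·23 - (-10)·24 = 368 - (-240) = 608
j: (-10)·5 - (-24)·23 = -50 - (-552) = 502
k: (-24)·24 - 16·5 = -576 - 80 = -656
m × n = (608, 502, -656)
|m × n| = √(608² + 502² + (-656)²) = √1052004 ≈ 1025.6725
area = ½ · 1025.6725 ≈ 512.836

512.836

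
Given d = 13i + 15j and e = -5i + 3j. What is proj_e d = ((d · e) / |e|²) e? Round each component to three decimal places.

d · e = 13·(-5) + 15·3 = -65 + 45 = -20
|e|² = 25 + 9 = 34
proj_e d = (-20/34) · (-5, 3) ≈ (2.941, -1.765)

(2.941, -1.765)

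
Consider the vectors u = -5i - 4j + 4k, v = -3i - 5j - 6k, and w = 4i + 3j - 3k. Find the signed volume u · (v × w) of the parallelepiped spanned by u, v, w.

v × w:
i: (-5)·(-3) - (-6)·3 = 15 - (-18) = 33
j: (-6)·4 - (-3)·(-3) = -24 - 9 = -33
k: (-3)·3 - (-5)·4 = -9 - (-20) = 11
v × w = (33, -33, 11)
u · (v × w) = (-5)·33 + (-4)·(-33) + 4·11 = -165 + 132 + 44 = 11

11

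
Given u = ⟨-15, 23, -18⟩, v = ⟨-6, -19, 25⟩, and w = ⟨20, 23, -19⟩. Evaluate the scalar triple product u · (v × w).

v × w:
i: (-19)·(-19) - 25·23 = 361 - 575 = -214
j: 25·20 - (-6)·(-19) = 500 - 114 = 386
k: (-6)·23 - (-19)·20 = -138 - (-380) = 242
v × w = (-214, 386, 242)
u · (v × w) = (-15)·(-214) + 23·386 + (-18)·242 = 3210 + 8878 - 4356 = 7732

7732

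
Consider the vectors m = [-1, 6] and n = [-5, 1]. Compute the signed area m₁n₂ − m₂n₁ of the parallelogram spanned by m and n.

(-1)·1 - 6·(-5) = -1 - (-30) = 29

29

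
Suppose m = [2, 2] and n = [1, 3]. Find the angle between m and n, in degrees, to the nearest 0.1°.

26.6

m · n = 2·1 + 2·3 = 2 + 6 = 8
|m|² = 4 + 4 = 8,  |m| = √8 ≈ 2.828427
|n|² = 1 + 9 = 10,  |n| = √10 ≈ 3.162278
cos θ = 8 / (2.828427 · 3.162278) ≈ 0.89443
θ = arccos(0.89443) ≈ 26.6°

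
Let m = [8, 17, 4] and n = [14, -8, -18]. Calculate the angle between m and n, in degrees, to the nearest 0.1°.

101.9

m · n = 8·14 + 17·(-8) + 4·(-18) = 112 - 136 - 72 = -96
|m|² = 64 + 289 + 16 = 369,  |m| = √369 ≈ 19.209373
|n|² = 196 + 64 + 324 = 584,  |n| = √584 ≈ 24.166092
cos θ = -96 / (19.209373 · 24.166092) ≈ -0.20680
θ = arccos(-0.20680) ≈ 101.9°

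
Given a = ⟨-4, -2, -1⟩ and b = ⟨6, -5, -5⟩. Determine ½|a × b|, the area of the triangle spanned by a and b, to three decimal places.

20.767

i: (-2)·(-5) - (-1)·(-5) = 10 - 5 = 5
j: (-1)·6 - (-4)·(-5) = -6 - 20 = -26
k: (-4)·(-5) - (-2)·6 = 20 - (-12) = 32
a × b = (5, -26, 32)
|a × b| = √(5² + (-26)² + 32²) = √1725 ≈ 41.5331
area = ½ · 41.5331 ≈ 20.767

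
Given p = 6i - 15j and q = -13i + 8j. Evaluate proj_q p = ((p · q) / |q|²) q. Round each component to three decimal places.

p · q = 6·(-13) + (-15)·8 = -78 - 120 = -198
|q|² = 169 + 64 = 233
proj_q p = (-198/233) · (-13, 8) ≈ (11.047, -6.798)

(11.047, -6.798)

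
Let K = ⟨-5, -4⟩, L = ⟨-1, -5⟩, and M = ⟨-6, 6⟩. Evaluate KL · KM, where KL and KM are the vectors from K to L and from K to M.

-14

KL = L − K = (4, -1)
KM = M − K = (-1, 10)
KL · KM = 4·(-1) + (-1)·10 = -4 - 10 = -14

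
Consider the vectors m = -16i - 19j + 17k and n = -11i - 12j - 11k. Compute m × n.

(413, -363, -17)

i: (-19)·(-11) - 17·(-12) = 209 - (-204) = 413
j: 17·(-11) - (-16)·(-11) = -187 - 176 = -363
k: (-16)·(-12) - (-19)·(-11) = 192 - 209 = -17
m × n = (413, -363, -17)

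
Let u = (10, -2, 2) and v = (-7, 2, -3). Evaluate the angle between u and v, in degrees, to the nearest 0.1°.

u · v = 10·(-7) + (-2)·2 + 2·(-3) = -70 - 4 - 6 = -80
|u|² = 100 + 4 + 4 = 108,  |u| = √108 ≈ 10.392305
|v|² = 49 + 4 + 9 = 62,  |v| = √62 ≈ 7.874008
cos θ = -80 / (10.392305 · 7.874008) ≈ -0.97765
θ = arccos(-0.97765) ≈ 167.9°

167.9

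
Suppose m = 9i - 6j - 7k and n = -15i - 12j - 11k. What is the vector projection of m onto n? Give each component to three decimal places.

m · n = 9·(-15) + (-6)·(-12) + (-7)·(-11) = -135 + 72 + 77 = 14
|n|² = 225 + 144 + 121 = 490
proj_n m = (14/490) · (-15, -12, -11) ≈ (-0.429, -0.343, -0.314)

(-0.429, -0.343, -0.314)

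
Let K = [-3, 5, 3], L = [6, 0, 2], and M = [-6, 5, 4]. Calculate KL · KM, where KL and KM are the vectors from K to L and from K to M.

-28

KL = L − K = (9, -5, -1)
KM = M − K = (-3, 0, 1)
KL · KM = 9·(-3) + (-5)·0 + (-1)·1 = -27 + 0 - 1 = -28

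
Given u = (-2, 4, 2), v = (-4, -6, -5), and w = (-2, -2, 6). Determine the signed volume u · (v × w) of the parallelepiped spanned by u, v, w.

220

v × w:
i: (-6)·6 - (-5)·(-2) = -36 - 10 = -46
j: (-5)·(-2) - (-4)·6 = 10 - (-24) = 34
k: (-4)·(-2) - (-6)·(-2) = 8 - 12 = -4
v × w = (-46, 34, -4)
u · (v × w) = (-2)·(-46) + 4·34 + 2·(-4) = 92 + 136 - 8 = 220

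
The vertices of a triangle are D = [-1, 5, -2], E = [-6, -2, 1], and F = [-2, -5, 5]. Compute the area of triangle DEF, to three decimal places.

DE = (-5, -7, 3),  DF = (-1, -10, 7)
i: (-7)·7 - 3·(-10) = -49 - (-30) = -19
j: 3·(-1) - (-5)·7 = -3 - (-35) = 32
k: (-5)·(-10) - (-7)·(-1) = 50 - 7 = 43
DE × DF = (-19, 32, 43)
|DE × DF| = √3234 ≈ 56.8683
area = ½ · 56.8683 ≈ 28.434

28.434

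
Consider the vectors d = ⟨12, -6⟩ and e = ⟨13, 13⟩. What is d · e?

78

d · e = 12·13 + (-6)·13 = 156 - 78 = 78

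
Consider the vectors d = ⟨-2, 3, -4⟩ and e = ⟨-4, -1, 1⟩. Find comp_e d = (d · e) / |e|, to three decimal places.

d · e = (-2)·(-4) + 3·(-1) + (-4)·1 = 8 - 3 - 4 = 1
|e| = √(16 + 1 + 1) = √18 ≈ 4.2426
comp_e d = 1 / √18 ≈ 0.236

0.236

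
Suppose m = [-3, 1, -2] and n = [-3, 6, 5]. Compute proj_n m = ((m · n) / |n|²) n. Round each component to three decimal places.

m · n = (-3)·(-3) + 1·6 + (-2)·5 = 9 + 6 - 10 = 5
|n|² = 9 + 36 + 25 = 70
proj_n m = (5/70) · (-3, 6, 5) ≈ (-0.214, 0.429, 0.357)

(-0.214, 0.429, 0.357)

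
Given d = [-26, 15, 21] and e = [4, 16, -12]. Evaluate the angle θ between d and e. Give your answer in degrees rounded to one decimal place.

98.9

d · e = (-26)·4 + 15·16 + 21·(-12) = -104 + 240 - 252 = -116
|d|² = 676 + 225 + 441 = 1342,  |d| = √1342 ≈ 36.633318
|e|² = 16 + 256 + 144 = 416,  |e| = √416 ≈ 20.396078
cos θ = -116 / (36.633318 · 20.396078) ≈ -0.15525
θ = arccos(-0.15525) ≈ 98.9°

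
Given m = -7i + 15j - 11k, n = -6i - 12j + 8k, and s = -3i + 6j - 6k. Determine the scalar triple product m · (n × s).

n × s:
i: (-12)·(-6) - 8·6 = 72 - 48 = 24
j: 8·(-3) - (-6)·(-6) = -24 - 36 = -60
k: (-6)·6 - (-12)·(-3) = -36 - 36 = -72
n × s = (24, -60, -72)
m · (n × s) = (-7)·24 + 15·(-60) + (-11)·(-72) = -168 - 900 + 792 = -276

-276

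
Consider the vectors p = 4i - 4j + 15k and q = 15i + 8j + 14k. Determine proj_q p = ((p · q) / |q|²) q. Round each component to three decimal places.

p · q = 4·15 + (-4)·8 + 15·14 = 60 - 32 + 210 = 238
|q|² = 225 + 64 + 196 = 485
proj_q p = (238/485) · (15, 8, 14) ≈ (7.361, 3.926, 6.870)

(7.361, 3.926, 6.870)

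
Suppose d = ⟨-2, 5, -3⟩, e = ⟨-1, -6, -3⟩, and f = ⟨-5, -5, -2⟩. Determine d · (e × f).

146

e × f:
i: (-6)·(-2) - (-3)·(-5) = 12 - 15 = -3
j: (-3)·(-5) - (-1)·(-2) = 15 - 2 = 13
k: (-1)·(-5) - (-6)·(-5) = 5 - 30 = -25
e × f = (-3, 13, -25)
d · (e × f) = (-2)·(-3) + 5·13 + (-3)·(-25) = 6 + 65 + 75 = 146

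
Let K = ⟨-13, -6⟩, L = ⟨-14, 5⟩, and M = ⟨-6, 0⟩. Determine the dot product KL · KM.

59

KL = L − K = (-1, 11)
KM = M − K = (7, 6)
KL · KM = (-1)·7 + 11·6 = -7 + 66 = 59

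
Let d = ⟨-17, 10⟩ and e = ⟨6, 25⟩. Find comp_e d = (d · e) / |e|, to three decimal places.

d · e = (-17)·6 + 10·25 = -102 + 250 = 148
|e| = √(36 + 625) = √661 ≈ 25.7099
comp_e d = 148 / √661 ≈ 5.757

5.757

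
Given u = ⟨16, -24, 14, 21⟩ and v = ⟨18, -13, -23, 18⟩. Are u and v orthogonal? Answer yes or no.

no

u · v = 16·18 + (-24)·(-13) + 14·(-23) + 21·18 = 288 + 312 - 322 + 378 = 656
Nonzero, so the vectors are not orthogonal.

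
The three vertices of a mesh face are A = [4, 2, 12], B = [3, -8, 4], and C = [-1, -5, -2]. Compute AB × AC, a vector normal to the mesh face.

AB = (-1, -10, -8)
AC = (-5, -7, -14)
i: (-10)·(-14) - (-8)·(-7) = 140 - 56 = 84
j: (-8)·(-5) - (-1)·(-14) = 40 - 14 = 26
k: (-1)·(-7) - (-10)·(-5) = 7 - 50 = -43
AB × AC = (84, 26, -43)

(84, 26, -43)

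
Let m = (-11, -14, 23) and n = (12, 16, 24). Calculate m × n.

(-704, 540, -8)

i: (-14)·24 - 23·16 = -336 - 368 = -704
j: 23·12 - (-11)·24 = 276 - (-264) = 540
k: (-11)·16 - (-14)·12 = -176 - (-168) = -8
m × n = (-704, 540, -8)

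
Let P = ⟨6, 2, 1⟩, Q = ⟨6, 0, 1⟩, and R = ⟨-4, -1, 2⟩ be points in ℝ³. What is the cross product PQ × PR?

PQ = (0, -2, 0)
PR = (-10, -3, 1)
i: (-2)·1 - 0·(-3) = -2 - 0 = -2
j: 0·(-10) - 0·1 = 0 - 0 = 0
k: 0·(-3) - (-2)·(-10) = 0 - 20 = -20
PQ × PR = (-2, 0, -20)

(-2, 0, -20)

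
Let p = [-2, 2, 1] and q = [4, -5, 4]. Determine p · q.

-14

p · q = (-2)·4 + 2·(-5) + 1·4 = -8 - 10 + 4 = -14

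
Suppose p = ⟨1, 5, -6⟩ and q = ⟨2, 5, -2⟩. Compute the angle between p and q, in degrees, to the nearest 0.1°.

p · q = 1·2 + 5·5 + (-6)·(-2) = 2 + 25 + 12 = 39
|p|² = 1 + 25 + 36 = 62,  |p| = √62 ≈ 7.874008
|q|² = 4 + 25 + 4 = 33,  |q| = √33 ≈ 5.744563
cos θ = 39 / (7.874008 · 5.744563) ≈ 0.86221
θ = arccos(0.86221) ≈ 30.4°

30.4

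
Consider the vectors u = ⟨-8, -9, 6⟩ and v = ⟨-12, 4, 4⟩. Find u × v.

(-60, -40, -140)

i: (-9)·4 - 6·4 = -36 - 24 = -60
j: 6·(-12) - (-8)·4 = -72 - (-32) = -40
k: (-8)·4 - (-9)·(-12) = -32 - 108 = -140
u × v = (-60, -40, -140)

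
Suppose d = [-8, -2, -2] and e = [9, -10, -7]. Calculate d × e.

(-6, -74, 98)

i: (-2)·(-7) - (-2)·(-10) = 14 - 20 = -6
j: (-2)·9 - (-8)·(-7) = -18 - 56 = -74
k: (-8)·(-10) - (-2)·9 = 80 - (-18) = 98
d × e = (-6, -74, 98)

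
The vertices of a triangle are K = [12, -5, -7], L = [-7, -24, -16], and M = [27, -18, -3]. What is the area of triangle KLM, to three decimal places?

KL = (-19, -19, -9),  KM = (15, -13, 4)
i: (-19)·4 - (-9)·(-13) = -76 - 117 = -193
j: (-9)·15 - (-19)·4 = -135 - (-76) = -59
k: (-19)·(-13) - (-19)·15 = 247 - (-285) = 532
KL × KM = (-193, -59, 532)
|KL × KM| = √323754 ≈ 568.9938
area = ½ · 568.9938 ≈ 284.497

284.497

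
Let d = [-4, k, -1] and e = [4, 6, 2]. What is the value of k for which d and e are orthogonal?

d · e = (-4)·4 + k·6 + (-1)·2 = -18 + 6k
Set equal to 0: 6k = 18, so k = 3.

3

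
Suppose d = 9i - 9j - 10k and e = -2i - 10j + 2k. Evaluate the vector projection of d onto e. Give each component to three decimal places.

(-0.963, -4.815, 0.963)

d · e = 9·(-2) + (-9)·(-10) + (-10)·2 = -18 + 90 - 20 = 52
|e|² = 4 + 100 + 4 = 108
proj_e d = (52/108) · (-2, -10, 2) ≈ (-0.963, -4.815, 0.963)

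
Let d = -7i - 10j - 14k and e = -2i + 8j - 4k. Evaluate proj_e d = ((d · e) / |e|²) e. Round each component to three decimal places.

d · e = (-7)·(-2) + (-10)·8 + (-14)·(-4) = 14 - 80 + 56 = -10
|e|² = 4 + 64 + 16 = 84
proj_e d = (-10/84) · (-2, 8, -4) ≈ (0.238, -0.952, 0.476)

(0.238, -0.952, 0.476)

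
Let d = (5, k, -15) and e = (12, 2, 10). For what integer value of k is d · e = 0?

45

d · e = 5·12 + k·2 + (-15)·10 = -90 + 2k
Set equal to 0: 2k = 90, so k = 45.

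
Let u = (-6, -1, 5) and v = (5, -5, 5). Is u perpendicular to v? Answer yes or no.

yes

u · v = (-6)·5 + (-1)·(-5) + 5·5 = -30 + 5 + 25 = 0
Zero, so the vectors are orthogonal.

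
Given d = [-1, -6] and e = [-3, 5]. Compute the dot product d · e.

d · e = (-1)·(-3) + (-6)·5 = 3 - 30 = -27

-27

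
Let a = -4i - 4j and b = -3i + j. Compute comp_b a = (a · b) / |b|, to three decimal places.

a · b = (-4)·(-3) + (-4)·1 = 12 - 4 = 8
|b| = √(9 + 1) = √10 ≈ 3.1623
comp_b a = 8 / √10 ≈ 2.530

2.530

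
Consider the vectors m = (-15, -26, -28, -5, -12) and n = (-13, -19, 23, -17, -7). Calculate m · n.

m · n = (-15)·(-13) + (-26)·(-19) + (-28)·23 + (-5)·(-17) + (-12)·(-7) = 195 + 494 - 644 + 85 + 84 = 214

214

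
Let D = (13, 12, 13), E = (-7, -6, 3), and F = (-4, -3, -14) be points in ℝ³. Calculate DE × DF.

DE = (-20, -18, -10)
DF = (-17, -15, -27)
i: (-18)·(-27) - (-10)·(-15) = 486 - 150 = 336
j: (-10)·(-17) - (-20)·(-27) = 170 - 540 = -370
k: (-20)·(-15) - (-18)·(-17) = 300 - 306 = -6
DE × DF = (336, -370, -6)

(336, -370, -6)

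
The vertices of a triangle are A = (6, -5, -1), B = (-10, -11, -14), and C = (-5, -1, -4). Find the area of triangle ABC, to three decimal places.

87.785

AB = (-16, -6, -13),  AC = (-11, 4, -3)
i: (-6)·(-3) - (-13)·4 = 18 - (-52) = 70
j: (-13)·(-11) - (-16)·(-3) = 143 - 48 = 95
k: (-16)·4 - (-6)·(-11) = -64 - 66 = -130
AB × AC = (70, 95, -130)
|AB × AC| = √30825 ≈ 175.5705
area = ½ · 175.5705 ≈ 87.785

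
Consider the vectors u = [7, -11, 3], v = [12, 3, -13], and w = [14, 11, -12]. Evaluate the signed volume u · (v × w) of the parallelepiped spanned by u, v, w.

v × w:
i: 3·(-12) - (-13)·11 = -36 - (-143) = 107
j: (-13)·14 - 12·(-12) = -182 - (-144) = -38
k: 12·11 - 3·14 = 132 - 42 = 90
v × w = (107, -38, 90)
u · (v × w) = 7·107 + (-11)·(-38) + 3·90 = 749 + 418 + 270 = 1437

1437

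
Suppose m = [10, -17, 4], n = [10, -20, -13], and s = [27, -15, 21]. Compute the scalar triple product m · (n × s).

n × s:
i: (-20)·21 - (-13)·(-15) = -420 - 195 = -615
j: (-13)·27 - 10·21 = -351 - 210 = -561
k: 10·(-15) - (-20)·27 = -150 - (-540) = 390
n × s = (-615, -561, 390)
m · (n × s) = 10·(-615) + (-17)·(-561) + 4·390 = -6150 + 9537 + 1560 = 4947

4947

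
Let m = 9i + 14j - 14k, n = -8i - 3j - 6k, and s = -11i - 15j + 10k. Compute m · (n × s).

n × s:
i: (-3)·10 - (-6)·(-15) = -30 - 90 = -120
j: (-6)·(-11) - (-8)·10 = 66 - (-80) = 146
k: (-8)·(-15) - (-3)·(-11) = 120 - 33 = 87
n × s = (-120, 146, 87)
m · (n × s) = 9·(-120) + 14·146 + (-14)·87 = -1080 + 2044 - 1218 = -254

-254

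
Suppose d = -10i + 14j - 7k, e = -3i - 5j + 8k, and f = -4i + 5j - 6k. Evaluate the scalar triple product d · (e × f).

e × f:
i: (-5)·(-6) - 8·5 = 30 - 40 = -10
j: 8·(-4) - (-3)·(-6) = -32 - 18 = -50
k: (-3)·5 - (-5)·(-4) = -15 - 20 = -35
e × f = (-10, -50, -35)
d · (e × f) = (-10)·(-10) + 14·(-50) + (-7)·(-35) = 100 - 700 + 245 = -355

-355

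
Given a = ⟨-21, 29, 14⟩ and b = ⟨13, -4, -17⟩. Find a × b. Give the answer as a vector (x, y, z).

(-437, -175, -293)

i: 29·(-17) - 14·(-4) = -493 - (-56) = -437
j: 14·13 - (-21)·(-17) = 182 - 357 = -175
k: (-21)·(-4) - 29·13 = 84 - 377 = -293
a × b = (-437, -175, -293)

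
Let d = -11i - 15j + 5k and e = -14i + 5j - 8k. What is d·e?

d · e = (-11)·(-14) + (-15)·5 + 5·(-8) = 154 - 75 - 40 = 39

39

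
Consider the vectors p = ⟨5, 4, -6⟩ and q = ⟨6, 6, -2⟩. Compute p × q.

i: 4·(-2) - (-6)·6 = -8 - (-36) = 28
j: (-6)·6 - 5·(-2) = -36 - (-10) = -26
k: 5·6 - 4·6 = 30 - 24 = 6
p × q = (28, -26, 6)

(28, -26, 6)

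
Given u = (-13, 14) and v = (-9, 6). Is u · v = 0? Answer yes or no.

no

u · v = (-13)·(-9) + 14·6 = 117 + 84 = 201
Nonzero, so the vectors are not orthogonal.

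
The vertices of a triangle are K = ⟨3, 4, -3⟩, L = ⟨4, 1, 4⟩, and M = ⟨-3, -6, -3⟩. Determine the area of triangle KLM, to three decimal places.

43.151

KL = (1, -3, 7),  KM = (-6, -10, 0)
i: (-3)·0 - 7·(-10) = 0 - (-70) = 70
j: 7·(-6) - 1·0 = -42 - 0 = -42
k: 1·(-10) - (-3)·(-6) = -10 - 18 = -28
KL × KM = (70, -42, -28)
|KL × KM| = √7448 ≈ 86.3018
area = ½ · 86.3018 ≈ 43.151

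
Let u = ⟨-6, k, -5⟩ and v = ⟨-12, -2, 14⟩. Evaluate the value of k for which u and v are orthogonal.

1

u · v = (-6)·(-12) + k·(-2) + (-5)·14 = 2 - 2k
Set equal to 0: -2k = -2, so k = 1.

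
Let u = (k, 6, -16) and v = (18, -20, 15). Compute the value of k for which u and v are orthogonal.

20

u · v = k·18 + 6·(-20) + (-16)·15 = -360 + 18k
Set equal to 0: 18k = 360, so k = 20.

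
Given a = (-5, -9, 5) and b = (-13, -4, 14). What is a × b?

i: (-9)·14 - 5·(-4) = -126 - (-20) = -106
j: 5·(-13) - (-5)·14 = -65 - (-70) = 5
k: (-5)·(-4) - (-9)·(-13) = 20 - 117 = -97
a × b = (-106, 5, -97)

(-106, 5, -97)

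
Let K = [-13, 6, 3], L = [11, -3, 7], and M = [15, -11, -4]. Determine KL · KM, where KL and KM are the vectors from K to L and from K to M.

797

KL = L − K = (24, -9, 4)
KM = M − K = (28, -17, -7)
KL · KM = 24·28 + (-9)·(-17) + 4·(-7) = 672 + 153 - 28 = 797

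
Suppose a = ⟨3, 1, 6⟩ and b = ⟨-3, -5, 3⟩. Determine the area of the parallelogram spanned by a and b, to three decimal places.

44.294

i: 1·3 - 6·(-5) = 3 - (-30) = 33
j: 6·(-3) - 3·3 = -18 - 9 = -27
k: 3·(-5) - 1·(-3) = -15 - (-3) = -12
a × b = (33, -27, -12)
|a × b| = √(33² + (-27)² + (-12)²) = √1962 ≈ 44.2945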